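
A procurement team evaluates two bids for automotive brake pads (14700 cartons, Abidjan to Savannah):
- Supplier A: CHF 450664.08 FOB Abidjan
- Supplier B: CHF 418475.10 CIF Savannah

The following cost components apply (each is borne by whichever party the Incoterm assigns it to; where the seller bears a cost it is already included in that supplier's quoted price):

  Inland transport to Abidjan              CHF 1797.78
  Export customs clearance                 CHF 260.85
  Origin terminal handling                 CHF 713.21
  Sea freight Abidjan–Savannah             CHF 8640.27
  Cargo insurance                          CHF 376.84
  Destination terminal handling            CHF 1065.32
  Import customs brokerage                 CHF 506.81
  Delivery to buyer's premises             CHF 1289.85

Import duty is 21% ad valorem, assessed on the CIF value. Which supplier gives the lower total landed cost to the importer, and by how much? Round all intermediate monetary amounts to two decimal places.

Supplier B is cheaper by CHF 49859.37

Supplier A (FOB):
CIF value = FOB price + freight + insurance = 450664.08 + 8640.27 + 376.84 = 459681.19
Import duty = 459681.19 × 21% = 96533.05
Buyer bears (A): 8640.27 + 376.84 + 1065.32 + 506.81 + 1289.85 = 11879.09
Landed cost (A) = invoice 450664.08 + 11879.09 + duty 96533.05 = 559076.22
Supplier B (CIF):
The CIF price already equals the CIF value: 418475.10
Import duty = 418475.10 × 21% = 87879.77
Buyer bears (B): 1065.32 + 506.81 + 1289.85 = 2861.98
Landed cost (B) = invoice 418475.10 + 2861.98 + duty 87879.77 = 509216.85
Difference = |559076.22 − 509216.85| = 49859.37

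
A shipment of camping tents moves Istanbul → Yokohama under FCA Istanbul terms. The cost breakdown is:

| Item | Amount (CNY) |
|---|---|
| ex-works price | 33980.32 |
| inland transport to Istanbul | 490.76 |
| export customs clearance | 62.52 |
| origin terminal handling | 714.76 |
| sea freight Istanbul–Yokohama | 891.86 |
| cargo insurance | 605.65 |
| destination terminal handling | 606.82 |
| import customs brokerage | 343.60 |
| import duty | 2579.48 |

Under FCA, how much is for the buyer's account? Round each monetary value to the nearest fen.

FCA: the seller delivers export-cleared goods to the carrier; the buyer bears costs from that point.
Seller's account: goods 33980.32 + inland to port 490.76 + export clearance 62.52 = 34533.60
Buyer's account: origin terminal 714.76 + freight 891.86 + insurance 605.65 + destination terminal 606.82 + brokerage 343.60 + duty 2579.48 = 5742.17

Buyer's account: CNY 5742.17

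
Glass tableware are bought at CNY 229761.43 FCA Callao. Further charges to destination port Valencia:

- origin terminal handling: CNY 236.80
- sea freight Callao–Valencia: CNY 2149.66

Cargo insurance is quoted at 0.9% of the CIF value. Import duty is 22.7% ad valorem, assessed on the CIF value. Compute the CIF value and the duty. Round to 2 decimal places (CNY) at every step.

Let C be the CIF value. C = FCA price + pre-shipment costs + freight + 0.9% × C
C − 0.9% × C = 229761.43 + 236.80 + 2149.66
0.991 × C = 232147.89
C = 232147.89 / 0.991 = 234256.20
Insurance premium = 0.9% × 234256.20 = 2108.31
Import duty = 234256.20 × 22.7% = 53176.16

CIF value: CNY 234256.20; import duty: CNY 53176.16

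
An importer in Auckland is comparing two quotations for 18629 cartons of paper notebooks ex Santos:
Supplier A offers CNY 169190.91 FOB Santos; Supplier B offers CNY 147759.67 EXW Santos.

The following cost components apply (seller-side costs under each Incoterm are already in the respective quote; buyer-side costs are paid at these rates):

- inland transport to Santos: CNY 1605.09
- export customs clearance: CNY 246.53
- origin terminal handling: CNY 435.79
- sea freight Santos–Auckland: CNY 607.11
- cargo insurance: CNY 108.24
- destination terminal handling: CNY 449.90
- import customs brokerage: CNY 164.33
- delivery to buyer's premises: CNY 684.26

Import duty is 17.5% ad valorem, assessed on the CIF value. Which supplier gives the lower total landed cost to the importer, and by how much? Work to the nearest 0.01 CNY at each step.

Supplier B is cheaper by CNY 22494.00

Supplier A (FOB):
CIF value = FOB price + freight + insurance = 169190.91 + 607.11 + 108.24 = 169906.26
Import duty = 169906.26 × 17.5% = 29733.60
Buyer bears (A): 607.11 + 108.24 + 449.90 + 164.33 + 684.26 = 2013.84
Landed cost (A) = invoice 169190.91 + 2013.84 + duty 29733.60 = 200938.35
Supplier B (EXW):
CIF value = EXW price + inland to port + export clearance + origin terminal + freight + insurance = 147759.67 + 1605.09 + 246.53 + 435.79 + 607.11 + 108.24 = 150762.43
Import duty = 150762.43 × 17.5% = 26383.43
Buyer bears (B): 1605.09 + 246.53 + 435.79 + 607.11 + 108.24 + 449.90 + 164.33 + 684.26 = 4301.25
Landed cost (B) = invoice 147759.67 + 4301.25 + duty 26383.43 = 178444.35
Difference = |200938.35 − 178444.35| = 22494.00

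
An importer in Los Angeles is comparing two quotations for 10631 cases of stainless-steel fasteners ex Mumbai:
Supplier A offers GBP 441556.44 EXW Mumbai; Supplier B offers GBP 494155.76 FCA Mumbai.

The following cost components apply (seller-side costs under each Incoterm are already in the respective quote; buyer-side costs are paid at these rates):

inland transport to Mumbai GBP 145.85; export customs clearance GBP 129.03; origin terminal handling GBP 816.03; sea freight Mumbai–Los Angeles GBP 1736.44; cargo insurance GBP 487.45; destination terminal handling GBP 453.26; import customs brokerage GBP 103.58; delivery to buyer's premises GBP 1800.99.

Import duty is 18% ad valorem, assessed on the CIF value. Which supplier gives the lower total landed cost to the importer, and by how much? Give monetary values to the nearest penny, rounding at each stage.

Supplier A is cheaper by GBP 61742.84

Supplier A (EXW):
CIF value = EXW price + inland to port + export clearance + origin terminal + freight + insurance = 441556.44 + 145.85 + 129.03 + 816.03 + 1736.44 + 487.45 = 444871.24
Import duty = 444871.24 × 18% = 80076.82
Buyer bears (A): 145.85 + 129.03 + 816.03 + 1736.44 + 487.45 + 453.26 + 103.58 + 1800.99 = 5672.63
Landed cost (A) = invoice 441556.44 + 5672.63 + duty 80076.82 = 527305.89
Supplier B (FCA):
CIF value = FCA price + origin terminal + freight + insurance = 494155.76 + 816.03 + 1736.44 + 487.45 = 497195.68
Import duty = 497195.68 × 18% = 89495.22
Buyer bears (B): 816.03 + 1736.44 + 487.45 + 453.26 + 103.58 + 1800.99 = 5397.75
Landed cost (B) = invoice 494155.76 + 5397.75 + duty 89495.22 = 589048.73
Difference = |527305.89 − 589048.73| = 61742.84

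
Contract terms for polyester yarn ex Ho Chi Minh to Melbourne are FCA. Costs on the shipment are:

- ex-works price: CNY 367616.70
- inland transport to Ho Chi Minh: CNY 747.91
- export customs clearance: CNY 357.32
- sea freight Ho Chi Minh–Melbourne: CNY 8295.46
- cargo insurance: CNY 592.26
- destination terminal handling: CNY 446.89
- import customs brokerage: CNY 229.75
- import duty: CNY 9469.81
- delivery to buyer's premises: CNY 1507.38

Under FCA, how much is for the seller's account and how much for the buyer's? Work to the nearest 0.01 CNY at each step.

FCA: the seller delivers export-cleared goods to the carrier; the buyer bears costs from that point.
Seller's account: goods 367616.70 + inland to port 747.91 + export clearance 357.32 = 368721.93
Buyer's account: freight 8295.46 + insurance 592.26 + destination terminal 446.89 + brokerage 229.75 + duty 9469.81 + delivery 1507.38 = 20541.55

Seller: CNY 368721.93; buyer: CNY 20541.55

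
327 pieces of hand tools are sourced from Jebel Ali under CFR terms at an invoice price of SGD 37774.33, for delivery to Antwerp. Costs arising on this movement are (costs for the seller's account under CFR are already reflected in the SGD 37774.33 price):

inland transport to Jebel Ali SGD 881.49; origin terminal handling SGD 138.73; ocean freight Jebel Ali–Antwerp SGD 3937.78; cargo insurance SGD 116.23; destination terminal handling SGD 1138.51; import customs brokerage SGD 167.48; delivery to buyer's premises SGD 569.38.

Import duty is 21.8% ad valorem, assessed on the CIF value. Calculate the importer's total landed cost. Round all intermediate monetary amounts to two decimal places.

Total landed cost: SGD 48026.07

CFR: the seller pays costs through ocean freight to the destination port, but not insurance.
Already in the invoice (seller's account under CFR): inland to port, origin terminal, freight — exclude.
CIF value = CFR price + insurance = 37774.33 + 116.23 = 37890.56
Import duty = 37890.56 × 21.8% = 8260.14
Buyer bears: insurance 116.23 + destination terminal 1138.51 + brokerage 167.48 + delivery 569.38 + duty 8260.14 = 10251.74
Landed cost = invoice 37774.33 + 10251.74 = 48026.07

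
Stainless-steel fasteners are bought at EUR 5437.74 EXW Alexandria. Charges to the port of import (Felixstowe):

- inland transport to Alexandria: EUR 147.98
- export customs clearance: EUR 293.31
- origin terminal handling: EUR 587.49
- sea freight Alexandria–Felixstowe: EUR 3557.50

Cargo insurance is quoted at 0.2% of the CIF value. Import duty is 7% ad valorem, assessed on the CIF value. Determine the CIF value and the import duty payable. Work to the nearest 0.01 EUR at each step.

CIF value: EUR 10044.11; import duty: EUR 703.09

Let C be the CIF value. C = EXW price + pre-shipment costs + freight + 0.2% × C
C − 0.2% × C = 5437.74 + 147.98 + 293.31 + 587.49 + 3557.50
0.998 × C = 10024.02
C = 10024.02 / 0.998 = 10044.11
Insurance premium = 0.2% × 10044.11 = 20.09
Import duty = 10044.11 × 7% = 703.09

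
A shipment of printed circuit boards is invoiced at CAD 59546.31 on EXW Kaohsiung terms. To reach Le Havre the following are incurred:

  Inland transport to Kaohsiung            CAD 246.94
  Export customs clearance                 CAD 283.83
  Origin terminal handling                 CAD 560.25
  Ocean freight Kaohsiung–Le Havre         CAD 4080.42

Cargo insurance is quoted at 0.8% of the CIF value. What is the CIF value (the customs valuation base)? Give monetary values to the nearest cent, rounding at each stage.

Let C be the CIF value. C = EXW price + pre-shipment costs + freight + 0.8% × C
C − 0.8% × C = 59546.31 + 246.94 + 283.83 + 560.25 + 4080.42
0.992 × C = 64717.75
C = 64717.75 / 0.992 = 65239.67
Insurance premium = 0.8% × 65239.67 = 521.92

CIF value: CAD 65239.67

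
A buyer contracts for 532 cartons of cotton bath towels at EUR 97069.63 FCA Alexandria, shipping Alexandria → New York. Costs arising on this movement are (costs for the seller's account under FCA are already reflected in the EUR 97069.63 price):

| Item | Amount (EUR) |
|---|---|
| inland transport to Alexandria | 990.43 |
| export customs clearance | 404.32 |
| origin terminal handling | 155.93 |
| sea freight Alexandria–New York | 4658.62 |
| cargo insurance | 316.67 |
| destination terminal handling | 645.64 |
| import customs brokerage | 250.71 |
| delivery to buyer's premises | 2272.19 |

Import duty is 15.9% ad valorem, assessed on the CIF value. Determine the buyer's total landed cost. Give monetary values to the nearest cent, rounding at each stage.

FCA: the seller delivers export-cleared goods to the carrier; the buyer bears costs from that point.
Already in the invoice (seller's account under FCA): inland to port, export clearance — exclude.
CIF value = FCA price + origin terminal + freight + insurance = 97069.63 + 155.93 + 4658.62 + 316.67 = 102200.85
Import duty = 102200.85 × 15.9% = 16249.94
Buyer bears: origin terminal 155.93 + freight 4658.62 + insurance 316.67 + destination terminal 645.64 + brokerage 250.71 + delivery 2272.19 + duty 16249.94 = 24549.70
Landed cost = invoice 97069.63 + 24549.70 = 121619.33

Total landed cost: EUR 121619.33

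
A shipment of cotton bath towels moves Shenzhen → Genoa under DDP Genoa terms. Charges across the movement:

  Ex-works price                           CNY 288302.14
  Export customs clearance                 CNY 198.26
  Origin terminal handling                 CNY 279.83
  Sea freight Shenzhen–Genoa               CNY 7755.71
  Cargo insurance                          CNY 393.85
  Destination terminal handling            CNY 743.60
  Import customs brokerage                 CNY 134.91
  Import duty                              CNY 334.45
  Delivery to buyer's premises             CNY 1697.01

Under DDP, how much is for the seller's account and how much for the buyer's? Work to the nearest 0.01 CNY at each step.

Seller: CNY 299839.76; buyer: CNY 0.00

DDP: the seller bears all costs including import duty.
Seller's account: goods 288302.14 + export clearance 198.26 + origin terminal 279.83 + freight 7755.71 + insurance 393.85 + destination terminal 743.60 + brokerage 134.91 + duty 334.45 + delivery 1697.01 = 299839.76
Buyer's account: 0.00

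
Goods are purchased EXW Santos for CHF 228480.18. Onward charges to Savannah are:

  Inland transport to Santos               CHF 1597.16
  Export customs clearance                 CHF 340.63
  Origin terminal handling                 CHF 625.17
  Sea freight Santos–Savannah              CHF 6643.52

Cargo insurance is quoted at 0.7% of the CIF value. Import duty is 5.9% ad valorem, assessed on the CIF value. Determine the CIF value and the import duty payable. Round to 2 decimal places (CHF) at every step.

CIF value: CHF 239362.20; import duty: CHF 14122.37

Let C be the CIF value. C = EXW price + pre-shipment costs + freight + 0.7% × C
C − 0.7% × C = 228480.18 + 1597.16 + 340.63 + 625.17 + 6643.52
0.993 × C = 237686.66
C = 237686.66 / 0.993 = 239362.20
Insurance premium = 0.7% × 239362.20 = 1675.54
Import duty = 239362.20 × 5.9% = 14122.37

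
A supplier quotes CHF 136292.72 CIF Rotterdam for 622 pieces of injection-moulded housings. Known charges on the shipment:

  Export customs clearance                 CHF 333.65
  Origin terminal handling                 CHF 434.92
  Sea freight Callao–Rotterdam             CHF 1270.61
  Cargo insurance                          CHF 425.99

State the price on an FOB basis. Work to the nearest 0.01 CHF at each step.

Not relevant to the conversion: export clearance, origin terminal — on the seller under both CIF and FOB; already in the CIF price and stays in the FOB price.
From CIF to FOB, the seller no longer bears: freight, insurance.
FOB price = 136292.72 − 1270.61 − 425.99 = 134596.12

FOB price: CHF 134596.12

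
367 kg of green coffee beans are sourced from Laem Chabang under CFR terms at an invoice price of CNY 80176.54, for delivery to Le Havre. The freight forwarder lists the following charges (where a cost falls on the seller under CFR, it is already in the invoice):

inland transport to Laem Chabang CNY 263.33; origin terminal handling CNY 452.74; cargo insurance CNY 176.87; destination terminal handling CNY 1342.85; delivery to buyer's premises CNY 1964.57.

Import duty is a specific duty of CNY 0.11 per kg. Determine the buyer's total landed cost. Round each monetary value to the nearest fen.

Total landed cost: CNY 83701.20

CFR: the seller pays costs through ocean freight to the destination port, but not insurance.
Already in the invoice (seller's account under CFR): inland to port, origin terminal — exclude.
CIF value = CFR price + insurance = 80176.54 + 176.87 = 80353.41
Import duty = 367 × 0.11 = 40.37
Buyer bears: insurance 176.87 + destination terminal 1342.85 + delivery 1964.57 + duty 40.37 = 3524.66
Landed cost = invoice 80176.54 + 3524.66 = 83701.20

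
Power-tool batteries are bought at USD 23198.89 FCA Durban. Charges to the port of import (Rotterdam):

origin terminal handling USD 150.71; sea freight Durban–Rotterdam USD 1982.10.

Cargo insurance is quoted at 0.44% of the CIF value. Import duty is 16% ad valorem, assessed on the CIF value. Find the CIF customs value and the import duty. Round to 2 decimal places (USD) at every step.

CIF value: USD 25443.65; import duty: USD 4070.98

Let C be the CIF value. C = FCA price + pre-shipment costs + freight + 0.44% × C
C − 0.44% × C = 23198.89 + 150.71 + 1982.10
0.9956 × C = 25331.70
C = 25331.70 / 0.9956 = 25443.65
Insurance premium = 0.44% × 25443.65 = 111.95
Import duty = 25443.65 × 16% = 4070.98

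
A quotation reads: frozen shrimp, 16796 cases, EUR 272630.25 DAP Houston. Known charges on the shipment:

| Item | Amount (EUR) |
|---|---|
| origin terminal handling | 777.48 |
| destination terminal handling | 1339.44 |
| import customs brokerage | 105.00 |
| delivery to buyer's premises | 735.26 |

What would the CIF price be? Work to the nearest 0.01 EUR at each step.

CIF price: EUR 270555.55

Not relevant to the conversion: origin terminal — on the seller under both DAP and CIF; already in the DAP price and stays in the CIF price. brokerage — on the buyer under both terms; not part of either seller's price.
From DAP to CIF, the seller no longer bears: destination terminal, delivery.
CIF price = 272630.25 − 1339.44 − 735.26 = 270555.55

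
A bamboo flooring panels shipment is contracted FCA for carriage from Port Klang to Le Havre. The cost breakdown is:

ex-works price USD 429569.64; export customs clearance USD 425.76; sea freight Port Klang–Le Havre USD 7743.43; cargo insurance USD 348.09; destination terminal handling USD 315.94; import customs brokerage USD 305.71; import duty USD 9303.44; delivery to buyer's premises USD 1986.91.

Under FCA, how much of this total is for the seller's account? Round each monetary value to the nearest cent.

FCA: the seller delivers export-cleared goods to the carrier; the buyer bears costs from that point.
Seller's account: goods 429569.64 + export clearance 425.76 = 429995.40
Buyer's account: freight 7743.43 + insurance 348.09 + destination terminal 315.94 + brokerage 305.71 + duty 9303.44 + delivery 1986.91 = 20003.52

Seller's account: USD 429995.40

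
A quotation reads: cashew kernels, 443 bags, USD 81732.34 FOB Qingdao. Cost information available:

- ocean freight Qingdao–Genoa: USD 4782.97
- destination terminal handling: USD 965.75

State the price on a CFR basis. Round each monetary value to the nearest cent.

Not relevant to the conversion: destination terminal — on the buyer under both terms; not part of either seller's price.
From FOB to CFR, the seller additionally bears: freight.
CFR price = 81732.34 + 4782.97 = 86515.31

CFR price: USD 86515.31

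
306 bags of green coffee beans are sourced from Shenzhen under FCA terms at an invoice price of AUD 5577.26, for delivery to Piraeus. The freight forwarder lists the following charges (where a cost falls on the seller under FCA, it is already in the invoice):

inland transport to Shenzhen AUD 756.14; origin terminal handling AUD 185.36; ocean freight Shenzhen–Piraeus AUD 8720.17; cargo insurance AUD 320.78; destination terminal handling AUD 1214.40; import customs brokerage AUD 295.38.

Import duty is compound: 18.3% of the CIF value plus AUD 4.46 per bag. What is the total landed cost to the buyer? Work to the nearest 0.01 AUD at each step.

FCA: the seller delivers export-cleared goods to the carrier; the buyer bears costs from that point.
Already in the invoice (seller's account under FCA): inland to port — exclude.
CIF value = FCA price + origin terminal + freight + insurance = 5577.26 + 185.36 + 8720.17 + 320.78 = 14803.57
Ad valorem component: 14803.57 × 18.3% = 2709.05
Specific component: 306 × 4.46 = 1364.76
Import duty = 2709.05 + 1364.76 = 4073.81
Buyer bears: origin terminal 185.36 + freight 8720.17 + insurance 320.78 + destination terminal 1214.40 + brokerage 295.38 + duty 4073.81 = 14809.90
Landed cost = invoice 5577.26 + 14809.90 = 20387.16

Total landed cost: AUD 20387.16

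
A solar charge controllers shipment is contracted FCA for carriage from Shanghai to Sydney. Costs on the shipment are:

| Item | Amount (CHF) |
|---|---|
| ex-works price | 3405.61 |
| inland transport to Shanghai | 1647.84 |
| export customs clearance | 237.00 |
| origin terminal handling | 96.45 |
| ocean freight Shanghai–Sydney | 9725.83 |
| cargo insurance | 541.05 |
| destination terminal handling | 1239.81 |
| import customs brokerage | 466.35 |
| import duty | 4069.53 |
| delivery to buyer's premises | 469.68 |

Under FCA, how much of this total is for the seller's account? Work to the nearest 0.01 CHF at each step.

Seller's account: CHF 5290.45

FCA: the seller delivers export-cleared goods to the carrier; the buyer bears costs from that point.
Seller's account: goods 3405.61 + inland to port 1647.84 + export clearance 237.00 = 5290.45
Buyer's account: origin terminal 96.45 + freight 9725.83 + insurance 541.05 + destination terminal 1239.81 + brokerage 466.35 + duty 4069.53 + delivery 469.68 = 16608.70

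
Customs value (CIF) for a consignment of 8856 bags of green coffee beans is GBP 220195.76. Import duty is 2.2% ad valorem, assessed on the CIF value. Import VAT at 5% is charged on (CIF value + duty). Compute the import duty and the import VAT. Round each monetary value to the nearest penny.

Import duty: GBP 4844.31; import VAT: GBP 11252.00

Import duty = 220195.76 × 2.2% = 4844.31
VAT base = CIF + duty = 220195.76 + 4844.31 = 225040.07
Import VAT = 225040.07 × 5% = 11252.00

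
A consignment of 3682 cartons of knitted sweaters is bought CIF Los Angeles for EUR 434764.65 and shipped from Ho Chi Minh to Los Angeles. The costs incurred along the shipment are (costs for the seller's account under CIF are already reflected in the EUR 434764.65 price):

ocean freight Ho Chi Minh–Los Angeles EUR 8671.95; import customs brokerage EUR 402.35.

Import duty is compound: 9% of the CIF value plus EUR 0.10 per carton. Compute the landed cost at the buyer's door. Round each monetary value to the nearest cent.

Total landed cost: EUR 474664.02

CIF: the seller pays costs through ocean freight and marine insurance to the destination port.
Already in the invoice (seller's account under CIF): freight — exclude.
The CIF price already equals the CIF value: 434764.65
Ad valorem component: 434764.65 × 9% = 39128.82
Specific component: 3682 × 0.10 = 368.20
Import duty = 39128.82 + 368.20 = 39497.02
Buyer bears: brokerage 402.35 + duty 39497.02 = 39899.37
Landed cost = invoice 434764.65 + 39899.37 = 474664.02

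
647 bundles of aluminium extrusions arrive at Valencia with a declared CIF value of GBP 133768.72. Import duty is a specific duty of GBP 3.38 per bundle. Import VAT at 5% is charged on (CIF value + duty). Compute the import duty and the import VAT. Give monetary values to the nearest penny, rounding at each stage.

Import duty: GBP 2186.86; import VAT: GBP 6797.78

Import duty = 647 × 3.38 = 2186.86
VAT base = CIF + duty = 133768.72 + 2186.86 = 135955.58
Import VAT = 135955.58 × 5% = 6797.78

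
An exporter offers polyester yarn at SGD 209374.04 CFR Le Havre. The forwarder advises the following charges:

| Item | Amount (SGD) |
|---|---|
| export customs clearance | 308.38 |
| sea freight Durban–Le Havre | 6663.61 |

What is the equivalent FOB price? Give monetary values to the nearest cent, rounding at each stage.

FOB price: SGD 202710.43

Not relevant to the conversion: export clearance — on the seller under both CFR and FOB; already in the CFR price and stays in the FOB price.
From CFR to FOB, the seller no longer bears: freight.
FOB price = 209374.04 − 6663.61 = 202710.43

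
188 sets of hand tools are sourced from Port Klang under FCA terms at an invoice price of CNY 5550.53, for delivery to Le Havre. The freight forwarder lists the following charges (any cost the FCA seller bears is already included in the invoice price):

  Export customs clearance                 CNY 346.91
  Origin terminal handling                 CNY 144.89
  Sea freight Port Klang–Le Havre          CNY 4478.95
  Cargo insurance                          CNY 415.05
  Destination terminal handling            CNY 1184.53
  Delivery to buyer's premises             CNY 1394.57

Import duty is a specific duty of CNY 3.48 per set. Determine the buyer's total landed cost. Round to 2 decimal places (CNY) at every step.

FCA: the seller delivers export-cleared goods to the carrier; the buyer bears costs from that point.
Already in the invoice (seller's account under FCA): export clearance — exclude.
CIF value = FCA price + origin terminal + freight + insurance = 5550.53 + 144.89 + 4478.95 + 415.05 = 10589.42
Import duty = 188 × 3.48 = 654.24
Buyer bears: origin terminal 144.89 + freight 4478.95 + insurance 415.05 + destination terminal 1184.53 + delivery 1394.57 + duty 654.24 = 8272.23
Landed cost = invoice 5550.53 + 8272.23 = 13822.76

Total landed cost: CNY 13822.76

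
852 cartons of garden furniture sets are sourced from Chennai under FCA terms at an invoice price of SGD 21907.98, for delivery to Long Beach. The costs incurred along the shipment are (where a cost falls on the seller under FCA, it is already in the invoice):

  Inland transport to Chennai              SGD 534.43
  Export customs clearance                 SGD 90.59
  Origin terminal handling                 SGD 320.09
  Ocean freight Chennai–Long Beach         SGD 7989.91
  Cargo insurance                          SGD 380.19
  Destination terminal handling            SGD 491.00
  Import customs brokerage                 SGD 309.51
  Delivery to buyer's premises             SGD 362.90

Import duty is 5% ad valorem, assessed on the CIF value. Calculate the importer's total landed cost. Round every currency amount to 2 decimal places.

Total landed cost: SGD 33291.49

FCA: the seller delivers export-cleared goods to the carrier; the buyer bears costs from that point.
Already in the invoice (seller's account under FCA): inland to port, export clearance — exclude.
CIF value = FCA price + origin terminal + freight + insurance = 21907.98 + 320.09 + 7989.91 + 380.19 = 30598.17
Import duty = 30598.17 × 5% = 1529.91
Buyer bears: origin terminal 320.09 + freight 7989.91 + insurance 380.19 + destination terminal 491.00 + brokerage 309.51 + delivery 362.90 + duty 1529.91 = 11383.51
Landed cost = invoice 21907.98 + 11383.51 = 33291.49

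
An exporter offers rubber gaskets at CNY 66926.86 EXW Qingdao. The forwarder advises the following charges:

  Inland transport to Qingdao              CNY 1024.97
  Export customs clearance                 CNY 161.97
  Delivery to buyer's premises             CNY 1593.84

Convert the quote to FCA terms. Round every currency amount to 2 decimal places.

Not relevant to the conversion: delivery — on the buyer under both terms; not part of either seller's price.
From EXW to FCA, the seller additionally bears: inland to port, export clearance.
FCA price = 66926.86 + 1024.97 + 161.97 = 68113.80

FCA price: CNY 68113.80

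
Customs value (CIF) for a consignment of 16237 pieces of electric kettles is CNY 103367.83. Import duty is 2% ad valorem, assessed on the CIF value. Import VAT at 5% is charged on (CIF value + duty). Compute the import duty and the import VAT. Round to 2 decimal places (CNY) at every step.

Import duty = 103367.83 × 2% = 2067.36
VAT base = CIF + duty = 103367.83 + 2067.36 = 105435.19
Import VAT = 105435.19 × 5% = 5271.76

Import duty: CNY 2067.36; import VAT: CNY 5271.76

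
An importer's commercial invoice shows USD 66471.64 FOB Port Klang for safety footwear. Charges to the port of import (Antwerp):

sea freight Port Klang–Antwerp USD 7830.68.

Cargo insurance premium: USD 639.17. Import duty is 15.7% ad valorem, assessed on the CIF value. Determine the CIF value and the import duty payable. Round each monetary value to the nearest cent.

CIF = FOB price + freight + insurance
CIF = 66471.64 + 7830.68 + 639.17 = 74941.49
Import duty = 74941.49 × 15.7% = 11765.81

CIF value: USD 74941.49; import duty: USD 11765.81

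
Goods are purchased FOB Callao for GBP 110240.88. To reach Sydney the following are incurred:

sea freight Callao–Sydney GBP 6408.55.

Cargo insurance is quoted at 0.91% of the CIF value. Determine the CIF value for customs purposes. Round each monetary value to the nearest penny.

Let C be the CIF value. C = FOB price + freight + 0.91% × C
C − 0.91% × C = 110240.88 + 6408.55
0.9909 × C = 116649.43
C = 116649.43 / 0.9909 = 117720.69
Insurance premium = 0.91% × 117720.69 = 1071.26

CIF value: GBP 117720.69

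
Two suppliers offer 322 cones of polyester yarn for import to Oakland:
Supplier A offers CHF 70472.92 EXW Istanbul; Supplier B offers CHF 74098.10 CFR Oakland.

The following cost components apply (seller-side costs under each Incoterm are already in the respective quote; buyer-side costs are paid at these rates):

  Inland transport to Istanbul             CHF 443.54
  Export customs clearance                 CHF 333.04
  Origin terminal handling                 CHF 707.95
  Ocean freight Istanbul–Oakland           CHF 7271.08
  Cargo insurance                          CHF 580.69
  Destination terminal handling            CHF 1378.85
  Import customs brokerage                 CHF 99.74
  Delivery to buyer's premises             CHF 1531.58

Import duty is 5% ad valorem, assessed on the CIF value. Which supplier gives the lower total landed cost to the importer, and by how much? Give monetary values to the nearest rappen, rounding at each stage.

Supplier A (EXW):
CIF value = EXW price + inland to port + export clearance + origin terminal + freight + insurance = 70472.92 + 443.54 + 333.04 + 707.95 + 7271.08 + 580.69 = 79809.22
Import duty = 79809.22 × 5% = 3990.46
Buyer bears (A): 443.54 + 333.04 + 707.95 + 7271.08 + 580.69 + 1378.85 + 99.74 + 1531.58 = 12346.47
Landed cost (A) = invoice 70472.92 + 12346.47 + duty 3990.46 = 86809.85
Supplier B (CFR):
CIF value = CFR price + insurance = 74098.10 + 580.69 = 74678.79
Import duty = 74678.79 × 5% = 3733.94
Buyer bears (B): 580.69 + 1378.85 + 99.74 + 1531.58 = 3590.86
Landed cost (B) = invoice 74098.10 + 3590.86 + duty 3733.94 = 81422.90
Difference = |86809.85 − 81422.90| = 5386.95

Supplier B is cheaper by CHF 5386.95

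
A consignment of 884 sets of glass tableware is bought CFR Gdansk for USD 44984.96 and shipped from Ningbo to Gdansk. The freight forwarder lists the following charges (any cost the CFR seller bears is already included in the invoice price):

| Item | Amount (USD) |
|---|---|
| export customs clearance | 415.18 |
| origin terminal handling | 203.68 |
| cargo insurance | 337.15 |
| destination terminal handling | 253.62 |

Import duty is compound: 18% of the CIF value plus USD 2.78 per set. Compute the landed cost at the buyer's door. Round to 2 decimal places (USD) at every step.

Total landed cost: USD 56191.23

CFR: the seller pays costs through ocean freight to the destination port, but not insurance.
Already in the invoice (seller's account under CFR): export clearance, origin terminal — exclude.
CIF value = CFR price + insurance = 44984.96 + 337.15 = 45322.11
Ad valorem component: 45322.11 × 18% = 8157.98
Specific component: 884 × 2.78 = 2457.52
Import duty = 8157.98 + 2457.52 = 10615.50
Buyer bears: insurance 337.15 + destination terminal 253.62 + duty 10615.50 = 11206.27
Landed cost = invoice 44984.96 + 11206.27 = 56191.23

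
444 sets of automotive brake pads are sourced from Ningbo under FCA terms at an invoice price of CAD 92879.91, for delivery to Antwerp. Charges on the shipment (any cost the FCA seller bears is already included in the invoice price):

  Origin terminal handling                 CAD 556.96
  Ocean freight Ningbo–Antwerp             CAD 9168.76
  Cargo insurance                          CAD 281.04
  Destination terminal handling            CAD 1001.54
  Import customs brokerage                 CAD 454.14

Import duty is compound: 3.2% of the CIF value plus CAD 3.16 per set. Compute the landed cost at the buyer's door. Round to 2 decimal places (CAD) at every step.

Total landed cost: CAD 109037.76

FCA: the seller delivers export-cleared goods to the carrier; the buyer bears costs from that point.
CIF value = FCA price + origin terminal + freight + insurance = 92879.91 + 556.96 + 9168.76 + 281.04 = 102886.67
Ad valorem component: 102886.67 × 3.2% = 3292.37
Specific component: 444 × 3.16 = 1403.04
Import duty = 3292.37 + 1403.04 = 4695.41
Buyer bears: origin terminal 556.96 + freight 9168.76 + insurance 281.04 + destination terminal 1001.54 + brokerage 454.14 + duty 4695.41 = 16157.85
Landed cost = invoice 92879.91 + 16157.85 = 109037.76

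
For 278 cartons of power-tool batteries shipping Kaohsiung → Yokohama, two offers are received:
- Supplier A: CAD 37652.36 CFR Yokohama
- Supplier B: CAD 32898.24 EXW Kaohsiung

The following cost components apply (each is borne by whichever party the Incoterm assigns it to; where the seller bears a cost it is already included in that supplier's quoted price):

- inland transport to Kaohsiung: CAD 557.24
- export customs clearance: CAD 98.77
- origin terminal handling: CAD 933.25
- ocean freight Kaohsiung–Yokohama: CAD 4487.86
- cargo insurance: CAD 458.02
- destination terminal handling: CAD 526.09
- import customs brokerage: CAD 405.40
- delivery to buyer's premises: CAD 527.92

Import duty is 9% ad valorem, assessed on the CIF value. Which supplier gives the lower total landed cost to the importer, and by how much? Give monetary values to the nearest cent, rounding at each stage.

Supplier A (CFR):
CIF value = CFR price + insurance = 37652.36 + 458.02 = 38110.38
Import duty = 38110.38 × 9% = 3429.93
Buyer bears (A): 458.02 + 526.09 + 405.40 + 527.92 = 1917.43
Landed cost (A) = invoice 37652.36 + 1917.43 + duty 3429.93 = 42999.72
Supplier B (EXW):
CIF value = EXW price + inland to port + export clearance + origin terminal + freight + insurance = 32898.24 + 557.24 + 98.77 + 933.25 + 4487.86 + 458.02 = 39433.38
Import duty = 39433.38 × 9% = 3549.00
Buyer bears (B): 557.24 + 98.77 + 933.25 + 4487.86 + 458.02 + 526.09 + 405.40 + 527.92 = 7994.55
Landed cost (B) = invoice 32898.24 + 7994.55 + duty 3549.00 = 44441.79
Difference = |42999.72 − 44441.79| = 1442.07

Supplier A is cheaper by CAD 1442.07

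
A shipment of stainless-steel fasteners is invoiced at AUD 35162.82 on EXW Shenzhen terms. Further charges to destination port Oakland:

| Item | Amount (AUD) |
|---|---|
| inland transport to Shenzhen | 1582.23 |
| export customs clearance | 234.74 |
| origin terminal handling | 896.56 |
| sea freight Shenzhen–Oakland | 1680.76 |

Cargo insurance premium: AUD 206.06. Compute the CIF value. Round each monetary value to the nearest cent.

CIF = EXW price + pre-shipment costs + freight + insurance
CIF = 35162.82 + 1582.23 + 234.74 + 896.56 + 1680.76 + 206.06 = 39763.17

CIF value: AUD 39763.17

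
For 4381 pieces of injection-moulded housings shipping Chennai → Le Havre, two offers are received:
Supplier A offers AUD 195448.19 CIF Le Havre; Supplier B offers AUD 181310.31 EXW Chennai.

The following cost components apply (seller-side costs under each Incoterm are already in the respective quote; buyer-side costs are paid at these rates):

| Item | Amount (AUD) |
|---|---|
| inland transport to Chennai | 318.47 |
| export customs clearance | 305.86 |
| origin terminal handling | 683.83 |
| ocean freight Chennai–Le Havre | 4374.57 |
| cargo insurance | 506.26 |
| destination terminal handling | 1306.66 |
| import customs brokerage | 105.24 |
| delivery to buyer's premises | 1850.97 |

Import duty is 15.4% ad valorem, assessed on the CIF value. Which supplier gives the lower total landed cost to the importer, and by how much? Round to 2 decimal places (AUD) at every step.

Supplier B is cheaper by AUD 9173.02

Supplier A (CIF):
The CIF price already equals the CIF value: 195448.19
Import duty = 195448.19 × 15.4% = 30099.02
Buyer bears (A): 1306.66 + 105.24 + 1850.97 = 3262.87
Landed cost (A) = invoice 195448.19 + 3262.87 + duty 30099.02 = 228810.08
Supplier B (EXW):
CIF value = EXW price + inland to port + export clearance + origin terminal + freight + insurance = 181310.31 + 318.47 + 305.86 + 683.83 + 4374.57 + 506.26 = 187499.30
Import duty = 187499.30 × 15.4% = 28874.89
Buyer bears (B): 318.47 + 305.86 + 683.83 + 4374.57 + 506.26 + 1306.66 + 105.24 + 1850.97 = 9451.86
Landed cost (B) = invoice 181310.31 + 9451.86 + duty 28874.89 = 219637.06
Difference = |228810.08 − 219637.06| = 9173.02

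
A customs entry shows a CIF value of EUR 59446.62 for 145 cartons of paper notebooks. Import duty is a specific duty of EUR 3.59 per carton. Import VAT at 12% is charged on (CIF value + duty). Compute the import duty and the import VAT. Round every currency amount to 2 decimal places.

Import duty = 145 × 3.59 = 520.55
VAT base = CIF + duty = 59446.62 + 520.55 = 59967.17
Import VAT = 59967.17 × 12% = 7196.06

Import duty: EUR 520.55; import VAT: EUR 7196.06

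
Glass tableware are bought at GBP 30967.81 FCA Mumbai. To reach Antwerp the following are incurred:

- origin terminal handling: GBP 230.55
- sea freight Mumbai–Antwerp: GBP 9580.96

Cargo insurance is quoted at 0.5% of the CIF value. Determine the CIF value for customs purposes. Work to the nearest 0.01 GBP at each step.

CIF value: GBP 40984.24

Let C be the CIF value. C = FCA price + pre-shipment costs + freight + 0.5% × C
C − 0.5% × C = 30967.81 + 230.55 + 9580.96
0.995 × C = 40779.32
C = 40779.32 / 0.995 = 40984.24
Insurance premium = 0.5% × 40984.24 = 204.92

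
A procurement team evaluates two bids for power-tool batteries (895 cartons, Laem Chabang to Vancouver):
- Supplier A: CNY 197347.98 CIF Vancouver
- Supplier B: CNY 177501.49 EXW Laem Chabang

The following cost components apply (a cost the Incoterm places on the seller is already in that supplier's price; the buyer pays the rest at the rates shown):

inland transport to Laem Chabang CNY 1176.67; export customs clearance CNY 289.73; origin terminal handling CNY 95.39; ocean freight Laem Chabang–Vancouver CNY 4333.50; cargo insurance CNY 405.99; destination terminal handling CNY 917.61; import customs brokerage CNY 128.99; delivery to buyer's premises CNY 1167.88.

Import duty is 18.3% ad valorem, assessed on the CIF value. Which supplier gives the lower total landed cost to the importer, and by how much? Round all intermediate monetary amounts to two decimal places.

Supplier A (CIF):
The CIF price already equals the CIF value: 197347.98
Import duty = 197347.98 × 18.3% = 36114.68
Buyer bears (A): 917.61 + 128.99 + 1167.88 = 2214.48
Landed cost (A) = invoice 197347.98 + 2214.48 + duty 36114.68 = 235677.14
Supplier B (EXW):
CIF value = EXW price + inland to port + export clearance + origin terminal + freight + insurance = 177501.49 + 1176.67 + 289.73 + 95.39 + 4333.50 + 405.99 = 183802.77
Import duty = 183802.77 × 18.3% = 33635.91
Buyer bears (B): 1176.67 + 289.73 + 95.39 + 4333.50 + 405.99 + 917.61 + 128.99 + 1167.88 = 8515.76
Landed cost (B) = invoice 177501.49 + 8515.76 + duty 33635.91 = 219653.16
Difference = |235677.14 − 219653.16| = 16023.98

Supplier B is cheaper by CNY 16023.98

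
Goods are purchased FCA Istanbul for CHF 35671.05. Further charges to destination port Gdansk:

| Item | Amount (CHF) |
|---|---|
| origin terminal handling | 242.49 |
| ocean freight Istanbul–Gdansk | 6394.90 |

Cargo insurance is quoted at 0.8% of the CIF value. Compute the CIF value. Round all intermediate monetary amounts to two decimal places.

CIF value: CHF 42649.64

Let C be the CIF value. C = FCA price + pre-shipment costs + freight + 0.8% × C
C − 0.8% × C = 35671.05 + 242.49 + 6394.90
0.992 × C = 42308.44
C = 42308.44 / 0.992 = 42649.64
Insurance premium = 0.8% × 42649.64 = 341.20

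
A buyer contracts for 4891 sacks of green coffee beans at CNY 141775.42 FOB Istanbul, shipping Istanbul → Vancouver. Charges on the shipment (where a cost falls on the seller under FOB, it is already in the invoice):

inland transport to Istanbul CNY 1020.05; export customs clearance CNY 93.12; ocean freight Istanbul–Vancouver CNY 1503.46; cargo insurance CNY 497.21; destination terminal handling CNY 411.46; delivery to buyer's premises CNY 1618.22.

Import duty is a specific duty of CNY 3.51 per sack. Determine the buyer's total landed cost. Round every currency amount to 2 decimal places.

Total landed cost: CNY 162973.18

FOB: the seller bears costs until goods are on board at the origin port; the buyer bears freight, insurance and all costs thereafter.
Already in the invoice (seller's account under FOB): inland to port, export clearance — exclude.
CIF value = FOB price + freight + insurance = 141775.42 + 1503.46 + 497.21 = 143776.09
Import duty = 4891 × 3.51 = 17167.41
Buyer bears: freight 1503.46 + insurance 497.21 + destination terminal 411.46 + delivery 1618.22 + duty 17167.41 = 21197.76
Landed cost = invoice 141775.42 + 21197.76 = 162973.18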